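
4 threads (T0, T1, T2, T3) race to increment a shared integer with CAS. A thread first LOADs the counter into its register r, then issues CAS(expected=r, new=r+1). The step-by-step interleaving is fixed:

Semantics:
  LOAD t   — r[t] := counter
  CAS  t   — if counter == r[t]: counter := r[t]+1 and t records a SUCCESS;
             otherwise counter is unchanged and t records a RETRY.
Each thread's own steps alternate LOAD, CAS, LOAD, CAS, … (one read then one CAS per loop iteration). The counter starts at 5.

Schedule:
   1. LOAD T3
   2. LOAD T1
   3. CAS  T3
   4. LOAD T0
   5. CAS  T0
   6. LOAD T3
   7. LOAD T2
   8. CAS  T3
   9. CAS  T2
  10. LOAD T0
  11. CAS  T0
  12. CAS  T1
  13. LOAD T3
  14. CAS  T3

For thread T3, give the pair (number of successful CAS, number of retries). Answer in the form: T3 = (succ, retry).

T3 = (3, 0)

step 1: T3 LOAD ⇒ load; ctr=5 reg=5
step 2: T1 LOAD ⇒ load; ctr=5 reg=5
step 3: T3 CAS ⇒ ok; ctr=6 reg=5
step 4: T0 LOAD ⇒ load; ctr=6 reg=6
step 5: T0 CAS ⇒ ok; ctr=7 reg=6
step 6: T3 LOAD ⇒ load; ctr=7 reg=7
step 7: T2 LOAD ⇒ load; ctr=7 reg=7
step 8: T3 CAS ⇒ ok; ctr=8 reg=7
step 9: T2 CAS ⇒ retry; ctr=8 reg=7
step 10: T0 LOAD ⇒ load; ctr=8 reg=8
step 11: T0 CAS ⇒ ok; ctr=9 reg=8
step 12: T1 CAS ⇒ retry; ctr=9 reg=5
step 13: T3 LOAD ⇒ load; ctr=9 reg=9
step 14: T3 CAS ⇒ ok; ctr=10 reg=9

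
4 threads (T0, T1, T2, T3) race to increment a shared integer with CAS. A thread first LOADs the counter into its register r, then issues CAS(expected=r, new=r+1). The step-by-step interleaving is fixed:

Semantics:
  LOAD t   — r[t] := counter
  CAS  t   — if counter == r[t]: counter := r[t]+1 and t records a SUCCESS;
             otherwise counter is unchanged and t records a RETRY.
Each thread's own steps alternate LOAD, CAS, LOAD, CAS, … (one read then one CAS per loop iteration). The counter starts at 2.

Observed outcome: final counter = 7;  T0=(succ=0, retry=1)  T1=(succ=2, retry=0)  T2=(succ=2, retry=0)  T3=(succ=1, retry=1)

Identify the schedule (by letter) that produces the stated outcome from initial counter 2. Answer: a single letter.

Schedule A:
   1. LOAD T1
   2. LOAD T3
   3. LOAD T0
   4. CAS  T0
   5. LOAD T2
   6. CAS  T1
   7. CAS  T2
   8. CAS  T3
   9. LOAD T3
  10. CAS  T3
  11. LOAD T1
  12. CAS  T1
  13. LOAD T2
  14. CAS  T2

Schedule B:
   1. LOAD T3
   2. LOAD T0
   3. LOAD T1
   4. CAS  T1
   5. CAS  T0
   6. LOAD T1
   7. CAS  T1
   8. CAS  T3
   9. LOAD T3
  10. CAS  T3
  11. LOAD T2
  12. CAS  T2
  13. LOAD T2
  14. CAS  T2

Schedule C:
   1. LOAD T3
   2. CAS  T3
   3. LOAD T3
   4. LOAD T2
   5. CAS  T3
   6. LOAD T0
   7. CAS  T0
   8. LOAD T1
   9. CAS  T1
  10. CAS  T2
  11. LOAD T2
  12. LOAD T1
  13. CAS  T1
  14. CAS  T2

B

Simulating candidate B:
T3 LOAD — after: cnt=2, r=2 — load
T0 LOAD — after: cnt=2, r=2 — load
T1 LOAD — after: cnt=2, r=2 — load
T1 CAS — after: cnt=3, r=2 — ok
T0 CAS — after: cnt=3, r=2 — retry
T1 LOAD — after: cnt=3, r=3 — load
T1 CAS — after: cnt=4, r=3 — ok
T3 CAS — after: cnt=4, r=2 — retry
T3 LOAD — after: cnt=4, r=4 — load
T3 CAS — after: cnt=5, r=4 — ok
T2 LOAD — after: cnt=5, r=5 — load
T2 CAS — after: cnt=6, r=5 — ok
T2 LOAD — after: cnt=6, r=6 — load
T2 CAS — after: cnt=7, r=6 — ok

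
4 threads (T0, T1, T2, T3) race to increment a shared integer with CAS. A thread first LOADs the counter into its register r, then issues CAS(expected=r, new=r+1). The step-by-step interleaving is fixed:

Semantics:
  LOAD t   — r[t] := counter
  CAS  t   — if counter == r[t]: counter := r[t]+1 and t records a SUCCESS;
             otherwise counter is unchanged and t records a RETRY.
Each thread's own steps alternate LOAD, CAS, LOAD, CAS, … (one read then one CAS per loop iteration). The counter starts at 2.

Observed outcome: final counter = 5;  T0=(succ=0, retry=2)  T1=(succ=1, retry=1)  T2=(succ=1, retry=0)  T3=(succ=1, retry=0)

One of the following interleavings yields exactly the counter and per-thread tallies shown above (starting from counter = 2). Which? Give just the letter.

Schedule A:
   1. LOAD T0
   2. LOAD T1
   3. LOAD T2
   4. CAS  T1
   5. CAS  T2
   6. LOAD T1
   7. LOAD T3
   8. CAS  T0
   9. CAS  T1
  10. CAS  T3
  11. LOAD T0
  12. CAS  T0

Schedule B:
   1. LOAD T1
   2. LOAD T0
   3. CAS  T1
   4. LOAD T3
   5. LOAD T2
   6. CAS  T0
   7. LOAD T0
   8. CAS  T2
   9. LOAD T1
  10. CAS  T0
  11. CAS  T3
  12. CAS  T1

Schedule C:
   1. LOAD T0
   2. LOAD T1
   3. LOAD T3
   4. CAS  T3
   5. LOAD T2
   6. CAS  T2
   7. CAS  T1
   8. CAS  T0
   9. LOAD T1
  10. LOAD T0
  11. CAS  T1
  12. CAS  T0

Tracing schedule C:
step 1: T0 LOAD ⇒ load; ctr=2 reg=2
step 2: T1 LOAD ⇒ load; ctr=2 reg=2
step 3: T3 LOAD ⇒ load; ctr=2 reg=2
step 4: T3 CAS ⇒ ok; ctr=3 reg=2
step 5: T2 LOAD ⇒ load; ctr=3 reg=3
step 6: T2 CAS ⇒ ok; ctr=4 reg=3
step 7: T1 CAS ⇒ retry; ctr=4 reg=2
step 8: T0 CAS ⇒ retry; ctr=4 reg=2
step 9: T1 LOAD ⇒ load; ctr=4 reg=4
step 10: T0 LOAD ⇒ load; ctr=4 reg=4
step 11: T1 CAS ⇒ ok; ctr=5 reg=4
step 12: T0 CAS ⇒ retry; ctr=5 reg=4

C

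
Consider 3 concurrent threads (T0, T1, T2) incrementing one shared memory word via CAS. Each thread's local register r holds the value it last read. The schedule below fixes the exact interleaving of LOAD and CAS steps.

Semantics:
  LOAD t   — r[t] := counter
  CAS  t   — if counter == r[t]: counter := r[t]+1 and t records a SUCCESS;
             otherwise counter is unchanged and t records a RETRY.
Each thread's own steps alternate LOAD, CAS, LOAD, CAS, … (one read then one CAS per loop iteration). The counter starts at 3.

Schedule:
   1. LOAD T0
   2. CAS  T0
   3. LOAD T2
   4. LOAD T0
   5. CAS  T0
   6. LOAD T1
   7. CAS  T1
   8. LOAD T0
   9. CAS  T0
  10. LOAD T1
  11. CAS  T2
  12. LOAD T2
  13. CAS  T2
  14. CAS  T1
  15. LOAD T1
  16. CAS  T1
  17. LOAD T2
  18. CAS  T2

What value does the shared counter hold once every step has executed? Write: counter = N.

counter = 10

#1 T0 reads 3
#2 T0 CAS(3→4) writes; counter now 4
#3 T2 reads 4
#4 T0 reads 4
#5 T0 CAS(4→5) writes; counter now 5
#6 T1 reads 5
#7 T1 CAS(5→6) writes; counter now 6
#8 T0 reads 6
#9 T0 CAS(6→7) writes; counter now 7
#10 T1 reads 7
#11 T2 CAS(4→5) fails; counter now 7
#12 T2 reads 7
#13 T2 CAS(7→8) writes; counter now 8
#14 T1 CAS(7→8) fails; counter now 8
#15 T1 reads 8
#16 T1 CAS(8→9) writes; counter now 9
#17 T2 reads 9
#18 T2 CAS(9→10) writes; counter now 10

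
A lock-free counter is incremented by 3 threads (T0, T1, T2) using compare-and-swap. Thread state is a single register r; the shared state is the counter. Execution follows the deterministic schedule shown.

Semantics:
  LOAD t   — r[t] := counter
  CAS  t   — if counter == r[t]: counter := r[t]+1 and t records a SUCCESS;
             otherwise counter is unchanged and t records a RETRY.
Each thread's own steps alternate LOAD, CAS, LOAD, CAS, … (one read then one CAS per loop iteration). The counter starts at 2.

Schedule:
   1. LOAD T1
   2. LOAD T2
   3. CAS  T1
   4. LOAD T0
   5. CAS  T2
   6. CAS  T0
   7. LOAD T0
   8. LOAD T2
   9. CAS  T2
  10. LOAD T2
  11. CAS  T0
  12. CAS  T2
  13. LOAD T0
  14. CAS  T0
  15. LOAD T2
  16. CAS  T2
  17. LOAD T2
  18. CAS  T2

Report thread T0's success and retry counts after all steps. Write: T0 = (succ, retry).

#1 T1 reads 2
#2 T2 reads 2
#3 T1 CAS(2→3) writes; counter now 3
#4 T0 reads 3
#5 T2 CAS(2→3) fails; counter now 3
#6 T0 CAS(3→4) writes; counter now 4
#7 T0 reads 4
#8 T2 reads 4
#9 T2 CAS(4→5) writes; counter now 5
#10 T2 reads 5
#11 T0 CAS(4→5) fails; counter now 5
#12 T2 CAS(5→6) writes; counter now 6
#13 T0 reads 6
#14 T0 CAS(6→7) writes; counter now 7
#15 T2 reads 7
#16 T2 CAS(7→8) writes; counter now 8
#17 T2 reads 8
#18 T2 CAS(8→9) writes; counter now 9

T0 = (2, 1)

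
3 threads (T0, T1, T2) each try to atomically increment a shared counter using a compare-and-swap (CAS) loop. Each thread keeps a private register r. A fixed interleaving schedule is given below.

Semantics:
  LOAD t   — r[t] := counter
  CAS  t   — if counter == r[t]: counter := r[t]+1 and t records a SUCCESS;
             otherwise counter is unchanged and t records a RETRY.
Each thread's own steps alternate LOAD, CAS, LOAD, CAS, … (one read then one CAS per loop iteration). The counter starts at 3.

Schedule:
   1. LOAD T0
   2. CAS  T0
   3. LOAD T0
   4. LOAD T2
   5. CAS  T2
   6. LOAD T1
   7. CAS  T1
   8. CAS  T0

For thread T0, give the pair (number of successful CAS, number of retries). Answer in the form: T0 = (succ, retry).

T0 = (1, 1)

T0 LOAD — after: cnt=3, r=3 — load
T0 CAS — after: cnt=4, r=3 — ok
T0 LOAD — after: cnt=4, r=4 — load
T2 LOAD — after: cnt=4, r=4 — load
T2 CAS — after: cnt=5, r=4 — ok
T1 LOAD — after: cnt=5, r=5 — load
T1 CAS — after: cnt=6, r=5 — ok
T0 CAS — after: cnt=6, r=4 — retry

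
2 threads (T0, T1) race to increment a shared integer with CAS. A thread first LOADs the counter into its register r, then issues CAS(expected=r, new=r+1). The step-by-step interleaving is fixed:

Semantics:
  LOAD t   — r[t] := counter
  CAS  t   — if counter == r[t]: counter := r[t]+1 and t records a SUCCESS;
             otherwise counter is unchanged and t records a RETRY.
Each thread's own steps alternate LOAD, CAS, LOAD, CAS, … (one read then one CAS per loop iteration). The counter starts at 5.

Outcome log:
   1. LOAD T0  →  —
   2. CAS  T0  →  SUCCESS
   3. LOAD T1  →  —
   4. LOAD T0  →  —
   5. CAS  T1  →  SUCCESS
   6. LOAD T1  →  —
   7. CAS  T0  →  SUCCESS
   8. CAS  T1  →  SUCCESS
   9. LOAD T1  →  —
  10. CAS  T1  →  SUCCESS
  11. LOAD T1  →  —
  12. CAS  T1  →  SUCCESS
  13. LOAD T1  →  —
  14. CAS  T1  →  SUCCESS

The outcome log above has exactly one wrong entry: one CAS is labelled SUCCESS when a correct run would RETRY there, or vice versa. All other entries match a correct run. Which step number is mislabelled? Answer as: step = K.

Reference trace:
#1 T0 reads 5
#2 T0 CAS(5→6) writes; counter now 6
#3 T1 reads 6
#4 T0 reads 6
#5 T1 CAS(6→7) writes; counter now 7
#6 T1 reads 7
#7 T0 CAS(6→7) fails; counter now 7
#8 T1 CAS(7→8) writes; counter now 8
#9 T1 reads 8
#10 T1 CAS(8→9) writes; counter now 9
#11 T1 reads 9
#12 T1 CAS(9→10) writes; counter now 10
#13 T1 reads 10
#14 T1 CAS(10→11) writes; counter now 11
Flip is step 7.

step = 7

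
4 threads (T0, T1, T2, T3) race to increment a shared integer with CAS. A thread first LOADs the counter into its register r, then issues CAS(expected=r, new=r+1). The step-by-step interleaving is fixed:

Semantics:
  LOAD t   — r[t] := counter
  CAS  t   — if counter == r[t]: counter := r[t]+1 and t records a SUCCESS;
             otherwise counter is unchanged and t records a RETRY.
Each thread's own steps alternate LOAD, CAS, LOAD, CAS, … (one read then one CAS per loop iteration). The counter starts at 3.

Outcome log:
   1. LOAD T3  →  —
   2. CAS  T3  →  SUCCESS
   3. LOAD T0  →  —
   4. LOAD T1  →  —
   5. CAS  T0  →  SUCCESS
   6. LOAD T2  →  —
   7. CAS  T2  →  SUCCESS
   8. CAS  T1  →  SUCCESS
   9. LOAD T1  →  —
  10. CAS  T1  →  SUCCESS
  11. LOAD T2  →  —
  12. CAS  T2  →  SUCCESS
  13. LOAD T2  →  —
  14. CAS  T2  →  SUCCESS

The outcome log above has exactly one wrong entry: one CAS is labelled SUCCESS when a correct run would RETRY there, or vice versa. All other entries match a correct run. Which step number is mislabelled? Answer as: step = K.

step = 8

Reference trace:
T3 LOAD — after: cnt=3, r=3 — load
T3 CAS — after: cnt=4, r=3 — ok
T0 LOAD — after: cnt=4, r=4 — load
T1 LOAD — after: cnt=4, r=4 — load
T0 CAS — after: cnt=5, r=4 — ok
T2 LOAD — after: cnt=5, r=5 — load
T2 CAS — after: cnt=6, r=5 — ok
T1 CAS — after: cnt=6, r=4 — retry
T1 LOAD — after: cnt=6, r=6 — load
T1 CAS — after: cnt=7, r=6 — ok
T2 LOAD — after: cnt=7, r=7 — load
T2 CAS — after: cnt=8, r=7 — ok
T2 LOAD — after: cnt=8, r=8 — load
T2 CAS — after: cnt=9, r=8 — ok
Mismatch at 8.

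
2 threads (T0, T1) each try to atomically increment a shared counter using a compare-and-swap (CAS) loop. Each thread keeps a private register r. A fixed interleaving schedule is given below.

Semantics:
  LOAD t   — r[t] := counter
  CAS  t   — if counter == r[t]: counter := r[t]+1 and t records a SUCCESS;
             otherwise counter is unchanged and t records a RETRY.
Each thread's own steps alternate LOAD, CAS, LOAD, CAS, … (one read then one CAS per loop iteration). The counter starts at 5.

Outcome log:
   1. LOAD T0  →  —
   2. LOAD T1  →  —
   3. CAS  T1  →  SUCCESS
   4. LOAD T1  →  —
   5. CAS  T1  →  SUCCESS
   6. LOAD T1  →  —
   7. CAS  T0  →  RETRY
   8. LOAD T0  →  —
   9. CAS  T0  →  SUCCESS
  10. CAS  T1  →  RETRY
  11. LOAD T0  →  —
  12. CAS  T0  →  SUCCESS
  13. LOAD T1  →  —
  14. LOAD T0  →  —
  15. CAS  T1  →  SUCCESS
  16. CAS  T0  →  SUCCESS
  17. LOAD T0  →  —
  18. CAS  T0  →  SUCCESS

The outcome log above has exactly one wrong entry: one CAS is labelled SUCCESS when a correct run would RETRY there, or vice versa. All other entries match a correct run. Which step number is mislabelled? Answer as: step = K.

step = 16

Re-executing:
   1) LOAD T0:  M=5  r_T0=5
   2) LOAD T1:  M=5  r_T1=5
   3) CAS  T1:  M=6  r_T1=5 ✓
   4) LOAD T1:  M=6  r_T1=6
   5) CAS  T1:  M=7  r_T1=6 ✓
   6) LOAD T1:  M=7  r_T1=7
   7) CAS  T0:  M=7  r_T0=5 ✗
   8) LOAD T0:  M=7  r_T0=7
   9) CAS  T0:  M=8  r_T0=7 ✓
  10) CAS  T1:  M=8  r_T1=7 ✗
  11) LOAD T0:  M=8  r_T0=8
  12) CAS  T0:  M=9  r_T0=8 ✓
  13) LOAD T1:  M=9  r_T1=9
  14) LOAD T0:  M=9  r_T0=9
  15) CAS  T1:  M=10  r_T1=9 ✓
  16) CAS  T0:  M=10  r_T0=9 ✗
  17) LOAD T0:  M=10  r_T0=10
  18) CAS  T0:  M=11  r_T0=10 ✓
Mismatch at 16.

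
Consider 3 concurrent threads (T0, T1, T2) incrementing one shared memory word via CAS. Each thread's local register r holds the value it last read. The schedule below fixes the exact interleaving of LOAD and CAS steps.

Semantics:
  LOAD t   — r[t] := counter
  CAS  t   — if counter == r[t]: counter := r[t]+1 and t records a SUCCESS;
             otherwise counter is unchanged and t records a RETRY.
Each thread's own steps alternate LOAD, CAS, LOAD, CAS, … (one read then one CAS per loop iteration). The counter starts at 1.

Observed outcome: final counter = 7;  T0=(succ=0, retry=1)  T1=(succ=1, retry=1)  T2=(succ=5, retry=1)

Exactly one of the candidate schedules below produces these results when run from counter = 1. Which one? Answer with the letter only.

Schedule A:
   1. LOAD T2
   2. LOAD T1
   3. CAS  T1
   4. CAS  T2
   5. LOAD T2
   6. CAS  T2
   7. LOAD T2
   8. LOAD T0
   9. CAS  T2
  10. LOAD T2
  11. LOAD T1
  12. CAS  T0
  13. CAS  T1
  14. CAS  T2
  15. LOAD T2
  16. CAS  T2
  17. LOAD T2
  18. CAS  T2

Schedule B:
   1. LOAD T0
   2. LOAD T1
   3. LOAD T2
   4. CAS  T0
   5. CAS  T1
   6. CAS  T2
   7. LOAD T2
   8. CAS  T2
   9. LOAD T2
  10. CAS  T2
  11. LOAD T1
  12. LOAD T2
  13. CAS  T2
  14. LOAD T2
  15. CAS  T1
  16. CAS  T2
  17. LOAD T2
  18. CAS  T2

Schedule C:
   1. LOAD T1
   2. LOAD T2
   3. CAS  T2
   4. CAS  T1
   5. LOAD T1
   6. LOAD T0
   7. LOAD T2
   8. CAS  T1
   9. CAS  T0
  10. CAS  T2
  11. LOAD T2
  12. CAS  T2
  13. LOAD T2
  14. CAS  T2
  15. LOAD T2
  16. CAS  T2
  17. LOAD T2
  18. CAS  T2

Simulating candidate C:
T1 LOAD — after: cnt=1, r=1 — load
T2 LOAD — after: cnt=1, r=1 — load
T2 CAS — after: cnt=2, r=1 — ok
T1 CAS — after: cnt=2, r=1 — retry
T1 LOAD — after: cnt=2, r=2 — load
T0 LOAD — after: cnt=2, r=2 — load
T2 LOAD — after: cnt=2, r=2 — load
T1 CAS — after: cnt=3, r=2 — ok
T0 CAS — after: cnt=3, r=2 — retry
T2 CAS — after: cnt=3, r=2 — retry
T2 LOAD — after: cnt=3, r=3 — load
T2 CAS — after: cnt=4, r=3 — ok
T2 LOAD — after: cnt=4, r=4 — load
T2 CAS — after: cnt=5, r=4 — ok
T2 LOAD — after: cnt=5, r=5 — load
T2 CAS — after: cnt=6, r=5 — ok
T2 LOAD — after: cnt=6, r=6 — load
T2 CAS — after: cnt=7, r=6 — ok

C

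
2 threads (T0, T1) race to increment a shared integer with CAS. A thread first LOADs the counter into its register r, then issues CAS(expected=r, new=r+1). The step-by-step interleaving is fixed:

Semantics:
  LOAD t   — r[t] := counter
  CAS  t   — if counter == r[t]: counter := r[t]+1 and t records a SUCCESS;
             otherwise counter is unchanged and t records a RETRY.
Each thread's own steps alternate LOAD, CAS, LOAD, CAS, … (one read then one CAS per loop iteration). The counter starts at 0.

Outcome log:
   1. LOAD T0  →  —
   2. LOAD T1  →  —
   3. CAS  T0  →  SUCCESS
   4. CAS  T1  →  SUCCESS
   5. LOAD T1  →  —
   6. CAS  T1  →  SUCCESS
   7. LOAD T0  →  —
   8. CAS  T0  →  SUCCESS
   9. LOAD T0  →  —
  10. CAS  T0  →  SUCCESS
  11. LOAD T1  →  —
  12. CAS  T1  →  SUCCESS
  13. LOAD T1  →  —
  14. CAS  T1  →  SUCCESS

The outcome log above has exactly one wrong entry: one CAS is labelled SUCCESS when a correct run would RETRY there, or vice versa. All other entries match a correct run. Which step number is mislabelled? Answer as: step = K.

step = 4

Reference trace:
1. LOAD T0 → mem=0 r[T0]=0 [LOAD]
2. LOAD T1 → mem=0 r[T1]=0 [LOAD]
3. CAS T0 → mem=1 r[T0]=0 [OK]
4. CAS T1 → mem=1 r[T1]=0 [RETRY]
5. LOAD T1 → mem=1 r[T1]=1 [LOAD]
6. CAS T1 → mem=2 r[T1]=1 [OK]
7. LOAD T0 → mem=2 r[T0]=2 [LOAD]
8. CAS T0 → mem=3 r[T0]=2 [OK]
9. LOAD T0 → mem=3 r[T0]=3 [LOAD]
10. CAS T0 → mem=4 r[T0]=3 [OK]
11. LOAD T1 → mem=4 r[T1]=4 [LOAD]
12. CAS T1 → mem=5 r[T1]=4 [OK]
13. LOAD T1 → mem=5 r[T1]=5 [LOAD]
14. CAS T1 → mem=6 r[T1]=5 [OK]
Log disagrees first at step 4.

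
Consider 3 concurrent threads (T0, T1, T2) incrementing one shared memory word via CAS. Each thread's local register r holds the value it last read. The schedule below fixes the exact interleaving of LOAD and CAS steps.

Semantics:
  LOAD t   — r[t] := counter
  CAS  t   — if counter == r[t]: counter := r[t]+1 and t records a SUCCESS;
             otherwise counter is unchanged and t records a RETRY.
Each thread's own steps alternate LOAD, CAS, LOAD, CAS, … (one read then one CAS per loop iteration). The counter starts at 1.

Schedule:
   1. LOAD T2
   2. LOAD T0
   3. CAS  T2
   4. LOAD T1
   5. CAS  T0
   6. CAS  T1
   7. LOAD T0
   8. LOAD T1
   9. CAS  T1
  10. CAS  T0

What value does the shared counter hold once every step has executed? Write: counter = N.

counter = 4

step 1: T2 LOAD ⇒ load; ctr=1 reg=1
step 2: T0 LOAD ⇒ load; ctr=1 reg=1
step 3: T2 CAS ⇒ ok; ctr=2 reg=1
step 4: T1 LOAD ⇒ load; ctr=2 reg=2
step 5: T0 CAS ⇒ retry; ctr=2 reg=1
step 6: T1 CAS ⇒ ok; ctr=3 reg=2
step 7: T0 LOAD ⇒ load; ctr=3 reg=3
step 8: T1 LOAD ⇒ load; ctr=3 reg=3
step 9: T1 CAS ⇒ ok; ctr=4 reg=3
step 10: T0 CAS ⇒ retry; ctr=4 reg=3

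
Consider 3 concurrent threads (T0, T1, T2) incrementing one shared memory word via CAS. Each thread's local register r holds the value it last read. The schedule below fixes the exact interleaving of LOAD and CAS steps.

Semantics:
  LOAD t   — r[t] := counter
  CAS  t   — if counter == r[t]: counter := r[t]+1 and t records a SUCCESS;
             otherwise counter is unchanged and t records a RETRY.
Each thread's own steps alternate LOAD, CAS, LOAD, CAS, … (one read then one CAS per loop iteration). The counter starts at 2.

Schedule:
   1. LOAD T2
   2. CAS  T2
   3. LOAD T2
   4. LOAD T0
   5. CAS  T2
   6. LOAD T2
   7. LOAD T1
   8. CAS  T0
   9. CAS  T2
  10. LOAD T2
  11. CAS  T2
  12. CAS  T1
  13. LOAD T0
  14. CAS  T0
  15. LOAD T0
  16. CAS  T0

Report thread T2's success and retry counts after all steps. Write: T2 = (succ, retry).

#1 T2 reads 2
#2 T2 CAS(2→3) writes; counter now 3
#3 T2 reads 3
#4 T0 reads 3
#5 T2 CAS(3→4) writes; counter now 4
#6 T2 reads 4
#7 T1 reads 4
#8 T0 CAS(3→4) fails; counter now 4
#9 T2 CAS(4→5) writes; counter now 5
#10 T2 reads 5
#11 T2 CAS(5→6) writes; counter now 6
#12 T1 CAS(4→5) fails; counter now 6
#13 T0 reads 6
#14 T0 CAS(6→7) writes; counter now 7
#15 T0 reads 7
#16 T0 CAS(7→8) writes; counter now 8

T2 = (4, 0)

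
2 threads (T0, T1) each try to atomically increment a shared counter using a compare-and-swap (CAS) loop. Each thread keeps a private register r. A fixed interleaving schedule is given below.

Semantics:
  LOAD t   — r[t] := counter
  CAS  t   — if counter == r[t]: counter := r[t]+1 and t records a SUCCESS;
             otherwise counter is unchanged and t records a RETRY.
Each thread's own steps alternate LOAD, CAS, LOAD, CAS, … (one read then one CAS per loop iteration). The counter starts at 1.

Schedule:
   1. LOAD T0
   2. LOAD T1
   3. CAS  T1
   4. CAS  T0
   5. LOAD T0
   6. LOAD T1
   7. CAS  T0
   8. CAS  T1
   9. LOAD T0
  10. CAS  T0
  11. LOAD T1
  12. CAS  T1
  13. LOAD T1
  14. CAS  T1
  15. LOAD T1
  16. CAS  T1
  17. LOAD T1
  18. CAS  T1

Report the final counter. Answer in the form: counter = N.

counter = 8

#1 T0 reads 1
#2 T1 reads 1
#3 T1 CAS(1→2) writes; counter now 2
#4 T0 CAS(1→2) fails; counter now 2
#5 T0 reads 2
#6 T1 reads 2
#7 T0 CAS(2→3) writes; counter now 3
#8 T1 CAS(2→3) fails; counter now 3
#9 T0 reads 3
#10 T0 CAS(3→4) writes; counter now 4
#11 T1 reads 4
#12 T1 CAS(4→5) writes; counter now 5
#13 T1 reads 5
#14 T1 CAS(5→6) writes; counter now 6
#15 T1 reads 6
#16 T1 CAS(6→7) writes; counter now 7
#17 T1 reads 7
#18 T1 CAS(7→8) writes; counter now 8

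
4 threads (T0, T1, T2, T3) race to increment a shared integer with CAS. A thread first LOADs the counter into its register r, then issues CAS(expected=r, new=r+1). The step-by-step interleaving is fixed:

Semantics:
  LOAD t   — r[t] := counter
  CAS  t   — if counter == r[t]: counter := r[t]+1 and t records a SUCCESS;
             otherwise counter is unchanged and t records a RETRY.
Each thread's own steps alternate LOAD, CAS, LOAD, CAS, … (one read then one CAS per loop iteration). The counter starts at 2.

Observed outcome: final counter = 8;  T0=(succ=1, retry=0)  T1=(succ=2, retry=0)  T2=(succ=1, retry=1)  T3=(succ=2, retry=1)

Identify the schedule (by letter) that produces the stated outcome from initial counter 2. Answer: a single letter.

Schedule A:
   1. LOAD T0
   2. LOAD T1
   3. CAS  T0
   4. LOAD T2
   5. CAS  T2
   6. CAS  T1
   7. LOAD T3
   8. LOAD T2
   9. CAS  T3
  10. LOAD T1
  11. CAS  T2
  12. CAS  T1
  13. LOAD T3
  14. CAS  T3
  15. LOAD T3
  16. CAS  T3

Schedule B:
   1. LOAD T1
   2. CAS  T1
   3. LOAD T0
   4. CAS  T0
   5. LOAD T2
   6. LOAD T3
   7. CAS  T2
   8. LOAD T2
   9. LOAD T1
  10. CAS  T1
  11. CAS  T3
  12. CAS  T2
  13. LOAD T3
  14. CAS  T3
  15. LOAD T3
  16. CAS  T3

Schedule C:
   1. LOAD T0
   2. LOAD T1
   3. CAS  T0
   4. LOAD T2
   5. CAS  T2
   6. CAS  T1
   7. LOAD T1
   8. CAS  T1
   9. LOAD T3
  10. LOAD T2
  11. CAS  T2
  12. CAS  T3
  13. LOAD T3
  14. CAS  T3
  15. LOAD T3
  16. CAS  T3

Simulating candidate B:
T1 LOAD — after: cnt=2, r=2 — load
T1 CAS — after: cnt=3, r=2 — ok
T0 LOAD — after: cnt=3, r=3 — load
T0 CAS — after: cnt=4, r=3 — ok
T2 LOAD — after: cnt=4, r=4 — load
T3 LOAD — after: cnt=4, r=4 — load
T2 CAS — after: cnt=5, r=4 — ok
T2 LOAD — after: cnt=5, r=5 — load
T1 LOAD — after: cnt=5, r=5 — load
T1 CAS — after: cnt=6, r=5 — ok
T3 CAS — after: cnt=6, r=4 — retry
T2 CAS — after: cnt=6, r=5 — retry
T3 LOAD — after: cnt=6, r=6 — load
T3 CAS — after: cnt=7, r=6 — ok
T3 LOAD — after: cnt=7, r=7 — load
T3 CAS — after: cnt=8, r=7 — ok

B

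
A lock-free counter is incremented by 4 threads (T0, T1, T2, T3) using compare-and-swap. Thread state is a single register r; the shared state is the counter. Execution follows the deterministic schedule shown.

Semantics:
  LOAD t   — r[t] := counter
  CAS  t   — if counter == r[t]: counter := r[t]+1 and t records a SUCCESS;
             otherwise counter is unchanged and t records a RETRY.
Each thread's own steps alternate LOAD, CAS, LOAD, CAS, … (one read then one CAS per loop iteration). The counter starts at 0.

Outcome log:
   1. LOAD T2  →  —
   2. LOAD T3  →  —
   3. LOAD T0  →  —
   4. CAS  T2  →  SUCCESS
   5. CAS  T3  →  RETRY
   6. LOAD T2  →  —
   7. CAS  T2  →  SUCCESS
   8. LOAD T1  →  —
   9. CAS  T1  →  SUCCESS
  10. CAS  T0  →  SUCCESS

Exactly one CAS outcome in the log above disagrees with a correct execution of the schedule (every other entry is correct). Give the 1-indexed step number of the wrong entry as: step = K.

Correct run:
step 1: T2 LOAD ⇒ load; ctr=0 reg=0
step 2: T3 LOAD ⇒ load; ctr=0 reg=0
step 3: T0 LOAD ⇒ load; ctr=0 reg=0
step 4: T2 CAS ⇒ ok; ctr=1 reg=0
step 5: T3 CAS ⇒ retry; ctr=1 reg=0
step 6: T2 LOAD ⇒ load; ctr=1 reg=1
step 7: T2 CAS ⇒ ok; ctr=2 reg=1
step 8: T1 LOAD ⇒ load; ctr=2 reg=2
step 9: T1 CAS ⇒ ok; ctr=3 reg=2
step 10: T0 CAS ⇒ retry; ctr=3 reg=0
Flip is step 10.

step = 10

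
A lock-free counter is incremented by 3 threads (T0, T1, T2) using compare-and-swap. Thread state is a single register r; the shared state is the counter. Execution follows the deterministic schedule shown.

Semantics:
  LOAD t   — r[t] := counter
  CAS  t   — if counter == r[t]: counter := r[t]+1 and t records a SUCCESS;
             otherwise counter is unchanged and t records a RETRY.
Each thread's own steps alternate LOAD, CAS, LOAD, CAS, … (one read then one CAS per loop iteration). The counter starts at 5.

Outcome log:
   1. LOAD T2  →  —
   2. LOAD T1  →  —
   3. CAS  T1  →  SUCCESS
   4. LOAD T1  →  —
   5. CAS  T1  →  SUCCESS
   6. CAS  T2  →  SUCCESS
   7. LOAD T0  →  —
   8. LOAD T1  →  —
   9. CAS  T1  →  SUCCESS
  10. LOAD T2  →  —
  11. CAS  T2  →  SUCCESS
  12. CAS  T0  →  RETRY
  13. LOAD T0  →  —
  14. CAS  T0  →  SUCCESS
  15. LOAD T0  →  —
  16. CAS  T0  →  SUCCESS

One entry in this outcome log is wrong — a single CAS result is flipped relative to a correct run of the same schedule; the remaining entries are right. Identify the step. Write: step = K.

Reference trace:
#1 T2 reads 5
#2 T1 reads 5
#3 T1 CAS(5→6) writes; counter now 6
#4 T1 reads 6
#5 T1 CAS(6→7) writes; counter now 7
#6 T2 CAS(5→6) fails; counter now 7
#7 T0 reads 7
#8 T1 reads 7
#9 T1 CAS(7→8) writes; counter now 8
#10 T2 reads 8
#11 T2 CAS(8→9) writes; counter now 9
#12 T0 CAS(7→8) fails; counter now 9
#13 T0 reads 9
#14 T0 CAS(9→10) writes; counter now 10
#15 T0 reads 10
#16 T0 CAS(10→11) writes; counter now 11
Flip is step 6.

step = 6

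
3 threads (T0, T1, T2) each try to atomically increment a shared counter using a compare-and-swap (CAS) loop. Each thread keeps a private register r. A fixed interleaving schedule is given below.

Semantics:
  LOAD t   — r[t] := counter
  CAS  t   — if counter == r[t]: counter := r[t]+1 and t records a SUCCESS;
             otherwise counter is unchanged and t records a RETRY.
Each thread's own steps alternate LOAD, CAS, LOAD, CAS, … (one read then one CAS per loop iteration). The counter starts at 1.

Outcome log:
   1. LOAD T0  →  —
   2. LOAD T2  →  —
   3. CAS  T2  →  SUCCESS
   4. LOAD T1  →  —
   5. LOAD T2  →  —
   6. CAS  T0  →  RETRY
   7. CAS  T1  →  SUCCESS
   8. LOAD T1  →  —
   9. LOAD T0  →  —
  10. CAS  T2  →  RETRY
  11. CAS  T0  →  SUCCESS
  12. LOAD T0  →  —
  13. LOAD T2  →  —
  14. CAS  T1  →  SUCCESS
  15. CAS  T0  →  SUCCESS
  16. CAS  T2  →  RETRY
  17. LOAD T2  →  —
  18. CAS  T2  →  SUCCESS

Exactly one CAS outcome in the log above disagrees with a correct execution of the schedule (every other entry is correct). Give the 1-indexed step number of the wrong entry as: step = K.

Re-executing:
   1) LOAD T0:  M=1  r_T0=1
   2) LOAD T2:  M=1  r_T2=1
   3) CAS  T2:  M=2  r_T2=1 ✓
   4) LOAD T1:  M=2  r_T1=2
   5) LOAD T2:  M=2  r_T2=2
   6) CAS  T0:  M=2  r_T0=1 ✗
   7) CAS  T1:  M=3  r_T1=2 ✓
   8) LOAD T1:  M=3  r_T1=3
   9) LOAD T0:  M=3  r_T0=3
  10) CAS  T2:  M=3  r_T2=2 ✗
  11) CAS  T0:  M=4  r_T0=3 ✓
  12) LOAD T0:  M=4  r_T0=4
  13) LOAD T2:  M=4  r_T2=4
  14) CAS  T1:  M=4  r_T1=3 ✗
  15) CAS  T0:  M=5  r_T0=4 ✓
  16) CAS  T2:  M=5  r_T2=4 ✗
  17) LOAD T2:  M=5  r_T2=5
  18) CAS  T2:  M=6  r_T2=5 ✓
Log disagrees first at step 14.

step = 14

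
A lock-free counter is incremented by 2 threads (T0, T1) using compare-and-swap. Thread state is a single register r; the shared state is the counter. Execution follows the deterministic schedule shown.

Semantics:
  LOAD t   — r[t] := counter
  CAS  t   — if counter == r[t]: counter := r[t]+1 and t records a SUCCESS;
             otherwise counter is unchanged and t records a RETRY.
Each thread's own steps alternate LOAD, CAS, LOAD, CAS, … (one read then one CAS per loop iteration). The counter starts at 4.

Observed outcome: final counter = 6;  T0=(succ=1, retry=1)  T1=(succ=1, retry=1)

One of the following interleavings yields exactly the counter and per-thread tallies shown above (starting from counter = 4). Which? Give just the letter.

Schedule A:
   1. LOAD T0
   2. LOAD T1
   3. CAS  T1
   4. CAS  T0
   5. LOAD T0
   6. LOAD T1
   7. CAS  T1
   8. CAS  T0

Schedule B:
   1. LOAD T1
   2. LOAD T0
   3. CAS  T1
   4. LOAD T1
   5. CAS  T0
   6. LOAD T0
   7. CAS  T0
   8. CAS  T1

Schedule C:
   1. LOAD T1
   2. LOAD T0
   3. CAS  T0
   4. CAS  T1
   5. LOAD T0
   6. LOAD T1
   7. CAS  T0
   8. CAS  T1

B

Simulating candidate B:
[1] T1.load  rd  (counter 4, T1.r 4)
[2] T0.load  rd  (counter 4, T0.r 4)
[3] T1.cas  hit  (counter 5, T1.r 4)
[4] T1.load  rd  (counter 5, T1.r 5)
[5] T0.cas  miss  (counter 5, T0.r 4)
[6] T0.load  rd  (counter 5, T0.r 5)
[7] T0.cas  hit  (counter 6, T0.r 5)
[8] T1.cas  miss  (counter 6, T1.r 5)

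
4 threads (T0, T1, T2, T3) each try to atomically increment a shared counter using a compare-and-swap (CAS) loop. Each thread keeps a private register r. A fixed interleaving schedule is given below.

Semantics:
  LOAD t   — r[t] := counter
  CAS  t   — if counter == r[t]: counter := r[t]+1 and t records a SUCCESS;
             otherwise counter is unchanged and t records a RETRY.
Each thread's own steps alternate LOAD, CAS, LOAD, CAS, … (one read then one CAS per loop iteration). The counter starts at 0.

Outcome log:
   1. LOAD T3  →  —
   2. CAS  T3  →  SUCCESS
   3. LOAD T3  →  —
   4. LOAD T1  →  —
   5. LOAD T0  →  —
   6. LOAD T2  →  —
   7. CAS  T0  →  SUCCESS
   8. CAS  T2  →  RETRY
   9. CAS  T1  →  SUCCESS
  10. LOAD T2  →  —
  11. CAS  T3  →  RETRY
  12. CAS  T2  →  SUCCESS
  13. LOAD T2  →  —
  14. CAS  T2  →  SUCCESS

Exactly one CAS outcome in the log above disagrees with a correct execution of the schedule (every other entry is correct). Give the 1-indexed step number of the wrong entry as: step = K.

Re-executing:
[1] T3.load  rd  (counter 0, T3.r 0)
[2] T3.cas  hit  (counter 1, T3.r 0)
[3] T3.load  rd  (counter 1, T3.r 1)
[4] T1.load  rd  (counter 1, T1.r 1)
[5] T0.load  rd  (counter 1, T0.r 1)
[6] T2.load  rd  (counter 1, T2.r 1)
[7] T0.cas  hit  (counter 2, T0.r 1)
[8] T2.cas  miss  (counter 2, T2.r 1)
[9] T1.cas  miss  (counter 2, T1.r 1)
[10] T2.load  rd  (counter 2, T2.r 2)
[11] T3.cas  miss  (counter 2, T3.r 1)
[12] T2.cas  hit  (counter 3, T2.r 2)
[13] T2.load  rd  (counter 3, T2.r 3)
[14] T2.cas  hit  (counter 4, T2.r 3)
Flip is step 9.

step = 9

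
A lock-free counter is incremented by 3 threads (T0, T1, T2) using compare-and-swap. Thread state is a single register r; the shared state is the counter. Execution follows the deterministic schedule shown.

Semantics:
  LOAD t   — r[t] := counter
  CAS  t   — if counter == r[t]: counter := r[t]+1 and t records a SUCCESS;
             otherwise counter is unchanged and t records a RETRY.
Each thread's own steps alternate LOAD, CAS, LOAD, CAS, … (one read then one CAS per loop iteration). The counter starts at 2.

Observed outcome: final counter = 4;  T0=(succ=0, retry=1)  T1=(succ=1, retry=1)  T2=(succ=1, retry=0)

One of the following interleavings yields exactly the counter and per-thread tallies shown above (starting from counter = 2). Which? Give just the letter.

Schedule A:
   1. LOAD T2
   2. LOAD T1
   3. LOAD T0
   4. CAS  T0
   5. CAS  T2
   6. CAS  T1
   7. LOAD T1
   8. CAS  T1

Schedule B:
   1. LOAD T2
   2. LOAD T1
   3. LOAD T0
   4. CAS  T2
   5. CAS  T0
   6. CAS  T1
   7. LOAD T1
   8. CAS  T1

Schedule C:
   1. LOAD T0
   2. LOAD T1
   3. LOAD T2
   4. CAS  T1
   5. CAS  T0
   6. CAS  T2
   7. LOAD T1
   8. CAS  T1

Tracing schedule B:
   1) LOAD T2:  M=2  r_T2=2
   2) LOAD T1:  M=2  r_T1=2
   3) LOAD T0:  M=2  r_T0=2
   4) CAS  T2:  M=3  r_T2=2 ✓
   5) CAS  T0:  M=3  r_T0=2 ✗
   6) CAS  T1:  M=3  r_T1=2 ✗
   7) LOAD T1:  M=3  r_T1=3
   8) CAS  T1:  M=4  r_T1=3 ✓

B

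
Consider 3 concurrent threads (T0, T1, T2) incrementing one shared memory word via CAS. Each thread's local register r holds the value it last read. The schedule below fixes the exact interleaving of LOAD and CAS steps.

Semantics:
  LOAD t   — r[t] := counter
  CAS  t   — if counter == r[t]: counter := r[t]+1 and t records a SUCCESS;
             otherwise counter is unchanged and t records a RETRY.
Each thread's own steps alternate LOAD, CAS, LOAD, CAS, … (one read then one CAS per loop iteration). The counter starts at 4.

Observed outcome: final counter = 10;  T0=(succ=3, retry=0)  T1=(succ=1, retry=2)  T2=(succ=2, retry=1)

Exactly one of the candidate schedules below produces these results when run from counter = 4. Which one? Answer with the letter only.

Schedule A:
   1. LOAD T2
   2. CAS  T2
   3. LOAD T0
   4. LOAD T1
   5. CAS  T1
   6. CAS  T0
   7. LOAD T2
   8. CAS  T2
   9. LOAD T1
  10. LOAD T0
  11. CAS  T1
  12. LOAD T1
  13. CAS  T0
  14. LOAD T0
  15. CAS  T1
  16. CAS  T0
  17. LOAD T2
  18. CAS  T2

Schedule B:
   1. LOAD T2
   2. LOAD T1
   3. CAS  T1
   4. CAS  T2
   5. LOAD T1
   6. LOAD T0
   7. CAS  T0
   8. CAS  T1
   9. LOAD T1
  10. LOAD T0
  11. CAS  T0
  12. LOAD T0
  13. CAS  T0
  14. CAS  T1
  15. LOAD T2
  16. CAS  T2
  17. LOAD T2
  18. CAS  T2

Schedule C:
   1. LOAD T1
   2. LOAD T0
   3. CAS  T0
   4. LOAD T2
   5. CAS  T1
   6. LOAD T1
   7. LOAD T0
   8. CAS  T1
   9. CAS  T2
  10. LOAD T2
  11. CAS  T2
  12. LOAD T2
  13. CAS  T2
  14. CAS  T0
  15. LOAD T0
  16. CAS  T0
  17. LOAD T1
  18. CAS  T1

Tracing schedule B:
step 1: T2 LOAD ⇒ load; ctr=4 reg=4
step 2: T1 LOAD ⇒ load; ctr=4 reg=4
step 3: T1 CAS ⇒ ok; ctr=5 reg=4
step 4: T2 CAS ⇒ retry; ctr=5 reg=4
step 5: T1 LOAD ⇒ load; ctr=5 reg=5
step 6: T0 LOAD ⇒ load; ctr=5 reg=5
step 7: T0 CAS ⇒ ok; ctr=6 reg=5
step 8: T1 CAS ⇒ retry; ctr=6 reg=5
step 9: T1 LOAD ⇒ load; ctr=6 reg=6
step 10: T0 LOAD ⇒ load; ctr=6 reg=6
step 11: T0 CAS ⇒ ok; ctr=7 reg=6
step 12: T0 LOAD ⇒ load; ctr=7 reg=7
step 13: T0 CAS ⇒ ok; ctr=8 reg=7
step 14: T1 CAS ⇒ retry; ctr=8 reg=6
step 15: T2 LOAD ⇒ load; ctr=8 reg=8
step 16: T2 CAS ⇒ ok; ctr=9 reg=8
step 17: T2 LOAD ⇒ load; ctr=9 reg=9
step 18: T2 CAS ⇒ ok; ctr=10 reg=9

B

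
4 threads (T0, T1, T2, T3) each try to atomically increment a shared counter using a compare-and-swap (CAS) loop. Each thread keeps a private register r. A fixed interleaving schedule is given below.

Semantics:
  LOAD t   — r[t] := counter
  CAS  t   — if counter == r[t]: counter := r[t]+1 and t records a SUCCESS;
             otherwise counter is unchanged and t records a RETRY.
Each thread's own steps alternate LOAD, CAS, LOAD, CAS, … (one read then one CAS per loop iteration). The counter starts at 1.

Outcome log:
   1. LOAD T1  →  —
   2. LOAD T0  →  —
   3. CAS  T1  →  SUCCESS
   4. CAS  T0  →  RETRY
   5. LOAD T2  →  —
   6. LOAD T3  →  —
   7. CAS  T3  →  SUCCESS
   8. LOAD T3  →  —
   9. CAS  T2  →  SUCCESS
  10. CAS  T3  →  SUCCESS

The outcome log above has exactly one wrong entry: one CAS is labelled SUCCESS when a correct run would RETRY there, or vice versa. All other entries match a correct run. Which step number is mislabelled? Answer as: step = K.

step = 9

Correct run:
   1) LOAD T1:  M=1  r_T1=1
   2) LOAD T0:  M=1  r_T0=1
   3) CAS  T1:  M=2  r_T1=1 ✓
   4) CAS  T0:  M=2  r_T0=1 ✗
   5) LOAD T2:  M=2  r_T2=2
   6) LOAD T3:  M=2  r_T3=2
   7) CAS  T3:  M=3  r_T3=2 ✓
   8) LOAD T3:  M=3  r_T3=3
   9) CAS  T2:  M=3  r_T2=2 ✗
  10) CAS  T3:  M=4  r_T3=3 ✓
Mismatch at 9.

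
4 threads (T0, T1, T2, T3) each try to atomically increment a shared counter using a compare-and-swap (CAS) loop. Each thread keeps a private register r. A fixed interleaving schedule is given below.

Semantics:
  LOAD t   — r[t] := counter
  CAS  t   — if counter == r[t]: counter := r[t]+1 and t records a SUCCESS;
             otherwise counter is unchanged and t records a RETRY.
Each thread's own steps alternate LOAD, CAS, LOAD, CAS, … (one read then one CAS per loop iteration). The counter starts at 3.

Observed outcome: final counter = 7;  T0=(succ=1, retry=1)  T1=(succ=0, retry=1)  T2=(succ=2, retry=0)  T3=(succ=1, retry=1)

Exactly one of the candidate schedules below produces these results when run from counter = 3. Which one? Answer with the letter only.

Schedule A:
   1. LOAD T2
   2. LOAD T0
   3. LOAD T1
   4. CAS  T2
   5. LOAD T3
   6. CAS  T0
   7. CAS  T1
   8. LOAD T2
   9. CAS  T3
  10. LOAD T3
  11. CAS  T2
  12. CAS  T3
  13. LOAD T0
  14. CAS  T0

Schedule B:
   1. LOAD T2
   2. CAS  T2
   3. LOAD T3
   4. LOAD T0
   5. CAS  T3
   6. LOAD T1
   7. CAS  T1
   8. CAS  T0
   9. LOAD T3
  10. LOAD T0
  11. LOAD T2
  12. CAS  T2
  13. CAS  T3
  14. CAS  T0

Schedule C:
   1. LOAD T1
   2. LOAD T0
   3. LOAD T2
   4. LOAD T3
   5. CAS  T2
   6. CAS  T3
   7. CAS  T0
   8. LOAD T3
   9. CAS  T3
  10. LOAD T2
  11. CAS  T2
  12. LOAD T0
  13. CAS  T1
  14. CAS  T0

Tracing schedule C:
   1) LOAD T1:  M=3  r_T1=3
   2) LOAD T0:  M=3  r_T0=3
   3) LOAD T2:  M=3  r_T2=3
   4) LOAD T3:  M=3  r_T3=3
   5) CAS  T2:  M=4  r_T2=3 ✓
   6) CAS  T3:  M=4  r_T3=3 ✗
   7) CAS  T0:  M=4  r_T0=3 ✗
   8) LOAD T3:  M=4  r_T3=4
   9) CAS  T3:  M=5  r_T3=4 ✓
  10) LOAD T2:  M=5  r_T2=5
  11) CAS  T2:  M=6  r_T2=5 ✓
  12) LOAD T0:  M=6  r_T0=6
  13) CAS  T1:  M=6  r_T1=3 ✗
  14) CAS  T0:  M=7  r_T0=6 ✓

C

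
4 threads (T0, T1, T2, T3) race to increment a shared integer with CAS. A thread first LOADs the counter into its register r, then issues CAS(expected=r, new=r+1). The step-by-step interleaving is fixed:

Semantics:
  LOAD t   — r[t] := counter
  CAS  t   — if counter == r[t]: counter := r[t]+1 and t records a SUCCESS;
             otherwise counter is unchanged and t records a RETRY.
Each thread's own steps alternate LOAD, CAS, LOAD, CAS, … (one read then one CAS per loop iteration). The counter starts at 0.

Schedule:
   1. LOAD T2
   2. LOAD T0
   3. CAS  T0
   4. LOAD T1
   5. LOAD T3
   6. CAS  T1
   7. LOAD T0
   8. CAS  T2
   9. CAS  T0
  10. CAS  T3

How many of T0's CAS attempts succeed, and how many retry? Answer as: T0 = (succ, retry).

T0 = (2, 0)

step 1: T2 LOAD ⇒ load; ctr=0 reg=0
step 2: T0 LOAD ⇒ load; ctr=0 reg=0
step 3: T0 CAS ⇒ ok; ctr=1 reg=0
step 4: T1 LOAD ⇒ load; ctr=1 reg=1
step 5: T3 LOAD ⇒ load; ctr=1 reg=1
step 6: T1 CAS ⇒ ok; ctr=2 reg=1
step 7: T0 LOAD ⇒ load; ctr=2 reg=2
step 8: T2 CAS ⇒ retry; ctr=2 reg=0
step 9: T0 CAS ⇒ ok; ctr=3 reg=2
step 10: T3 CAS ⇒ retry; ctr=3 reg=1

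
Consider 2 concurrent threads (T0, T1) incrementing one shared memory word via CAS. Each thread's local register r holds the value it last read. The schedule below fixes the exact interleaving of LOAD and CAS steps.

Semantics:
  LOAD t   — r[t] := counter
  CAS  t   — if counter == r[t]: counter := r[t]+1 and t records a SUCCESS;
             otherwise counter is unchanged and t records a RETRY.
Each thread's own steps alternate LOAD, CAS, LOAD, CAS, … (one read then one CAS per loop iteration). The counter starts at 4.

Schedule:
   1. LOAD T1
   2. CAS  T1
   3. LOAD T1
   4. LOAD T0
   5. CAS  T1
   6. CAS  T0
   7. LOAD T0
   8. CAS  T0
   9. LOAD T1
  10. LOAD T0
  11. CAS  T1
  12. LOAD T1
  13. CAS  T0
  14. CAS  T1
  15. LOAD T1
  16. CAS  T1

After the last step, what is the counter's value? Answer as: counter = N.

1. LOAD T1 → mem=4 r[T1]=4 [LOAD]
2. CAS T1 → mem=5 r[T1]=4 [OK]
3. LOAD T1 → mem=5 r[T1]=5 [LOAD]
4. LOAD T0 → mem=5 r[T0]=5 [LOAD]
5. CAS T1 → mem=6 r[T1]=5 [OK]
6. CAS T0 → mem=6 r[T0]=5 [RETRY]
7. LOAD T0 → mem=6 r[T0]=6 [LOAD]
8. CAS T0 → mem=7 r[T0]=6 [OK]
9. LOAD T1 → mem=7 r[T1]=7 [LOAD]
10. LOAD T0 → mem=7 r[T0]=7 [LOAD]
11. CAS T1 → mem=8 r[T1]=7 [OK]
12. LOAD T1 → mem=8 r[T1]=8 [LOAD]
13. CAS T0 → mem=8 r[T0]=7 [RETRY]
14. CAS T1 → mem=9 r[T1]=8 [OK]
15. LOAD T1 → mem=9 r[T1]=9 [LOAD]
16. CAS T1 → mem=10 r[T1]=9 [OK]

counter = 10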